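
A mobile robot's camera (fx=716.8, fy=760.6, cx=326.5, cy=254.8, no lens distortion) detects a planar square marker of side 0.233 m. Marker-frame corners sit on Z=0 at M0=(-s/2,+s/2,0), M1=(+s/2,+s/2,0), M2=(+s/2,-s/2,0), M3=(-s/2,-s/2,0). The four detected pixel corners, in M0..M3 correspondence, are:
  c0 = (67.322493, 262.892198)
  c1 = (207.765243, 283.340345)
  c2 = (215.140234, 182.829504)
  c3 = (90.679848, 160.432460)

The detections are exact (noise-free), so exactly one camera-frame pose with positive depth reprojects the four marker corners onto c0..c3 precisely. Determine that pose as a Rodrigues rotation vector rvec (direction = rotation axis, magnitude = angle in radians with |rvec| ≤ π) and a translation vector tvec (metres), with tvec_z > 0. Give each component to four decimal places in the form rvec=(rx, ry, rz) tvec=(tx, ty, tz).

rvec=(-0.6976, -0.2868, 0.0560) tvec=(-0.3231, -0.0596, 1.2912)

Intrinsics K: fx=716.8, fy=760.6, cx=326.5, cy=254.8
Marker side s = 0.233 m; corners in marker frame (Z=0):
  M0 = (-0.1165, +0.1165, 0)
  M1 = (+0.1165, +0.1165, 0)
  M2 = (+0.1165, -0.1165, 0)
  M3 = (-0.1165, -0.1165, 0)
Detected image corners:
  c0 = (67.322493, 262.892198) px
  c1 = (207.765243, 283.340345) px
  c2 = (215.140234, 182.829504) px
  c3 = (90.679848, 160.432460) px
Planar DLT: solve 8×8 A·h = b for H (H[2,2]=1):
  H  [+593.65921 -137.25813 +147.11502]
  H  [+133.80266 +325.13375 +219.67408]
  H  [+0.18716 -0.49617 +1.00000]
B = K⁻¹H; ‖b₁‖=0.774489, ‖b₂‖=0.774489; λ = 2/(‖b₁‖+‖b₂‖) = 1.291173, sign → tz>0 ⇒ λ=+1.291173
r₁ = λ·B[:,0] = (+0.95929,+0.14619,+0.24165); r₂ = λ·B[:,1] = (+0.04456,+0.76655,-0.64064)
r₃ = r₁×r₂ = (-0.27889,+0.62532,+0.72883); SVD([r₁ r₂ r₃]) → R = UVᵀ:
  R  [+0.95929 +0.04456 -0.27889]
  R  [+0.14619 +0.76655 +0.62532]
  R  [+0.24165 -0.64064 +0.72883]
t = (-0.32313, -0.05963, +1.29117) m
tr R = 2.454667; θ = arccos((tr R − 1)/2) = 0.756368 rad = 43.337°
axis k = ((R−Rᵀ)₃₂, (R−Rᵀ)₁₃, (R−Rᵀ)₂₁) / (2 sinθ) = (-0.922329, -0.379245, +0.074038)
rvec = θ·k = (-0.697620, -0.286849, +0.056000)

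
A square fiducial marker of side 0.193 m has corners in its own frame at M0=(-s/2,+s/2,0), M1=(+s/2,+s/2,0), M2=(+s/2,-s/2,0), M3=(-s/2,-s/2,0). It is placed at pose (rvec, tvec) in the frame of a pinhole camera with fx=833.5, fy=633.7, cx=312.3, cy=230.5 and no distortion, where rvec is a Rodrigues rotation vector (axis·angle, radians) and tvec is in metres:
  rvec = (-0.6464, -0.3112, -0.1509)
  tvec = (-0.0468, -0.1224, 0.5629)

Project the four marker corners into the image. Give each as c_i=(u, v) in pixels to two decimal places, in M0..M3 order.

Intrinsics K: fx=833.5, fy=633.7, cx=312.3, cy=230.5
Marker side s = 0.193 m; corners in marker frame (Z=0):
  M0 = (-0.0965, +0.0965, 0)
  M1 = (+0.0965, +0.0965, 0)
  M2 = (+0.0965, -0.0965, 0)
  M3 = (-0.0965, -0.0965, 0)
rvec = (-0.6464, -0.3112, -0.1509), |rvec| = θ = 0.73311 rad = 42.004°
Rodrigues: sinθ=0.66918, 1−cosθ=0.25690; R = I + sinθ·[k]× + (1−cosθ)·[k]×²:
    [+0.94282 +0.23390 -0.23744]
    [-0.04159 +0.78939 +0.61248]
    [+0.33069 -0.56759 +0.75398]
t = (-0.0468, -0.1224, 0.5629) m
M0: Pc = R·M0+t = (-0.11521, -0.04221, +0.47622); u = 833.5·(-0.11521)/0.47622 + 312.3 = 110.6507, v = 633.7·(-0.04221)/0.47622 + 230.5 = 174.3302
M1: Pc = R·M1+t = (+0.06675, -0.05024, +0.54004); u = 833.5·(+0.06675)/0.54004 + 312.3 = 415.3277, v = 633.7·(-0.05024)/0.54004 + 230.5 = 171.5502
M2: Pc = R·M2+t = (+0.02161, -0.20259, +0.64958); u = 833.5·(+0.02161)/0.64958 + 312.3 = 340.0302, v = 633.7·(-0.20259)/0.64958 + 230.5 = 32.8645
M3: Pc = R·M3+t = (-0.16035, -0.19456, +0.58576); u = 833.5·(-0.16035)/0.58576 + 312.3 = 84.1273, v = 633.7·(-0.19456)/0.58576 + 230.5 = 20.0138

c0=(110.65, 174.33) c1=(415.33, 171.55) c2=(340.03, 32.86) c3=(84.13, 20.01)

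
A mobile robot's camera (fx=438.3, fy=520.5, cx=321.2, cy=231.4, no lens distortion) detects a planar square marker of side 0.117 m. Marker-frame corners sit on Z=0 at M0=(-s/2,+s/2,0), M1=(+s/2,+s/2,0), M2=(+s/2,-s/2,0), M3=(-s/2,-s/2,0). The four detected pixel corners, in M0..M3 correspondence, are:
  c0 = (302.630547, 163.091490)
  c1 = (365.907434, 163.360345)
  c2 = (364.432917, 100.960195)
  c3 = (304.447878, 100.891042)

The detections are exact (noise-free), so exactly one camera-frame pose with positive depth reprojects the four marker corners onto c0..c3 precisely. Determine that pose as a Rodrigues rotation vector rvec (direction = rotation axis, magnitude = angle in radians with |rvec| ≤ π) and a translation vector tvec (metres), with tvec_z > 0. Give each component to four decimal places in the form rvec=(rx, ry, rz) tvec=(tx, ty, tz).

rvec=(-0.3903, 0.0203, 0.0106) tvec=(0.0249, -0.1603, 0.8330)

Intrinsics K: fx=438.3, fy=520.5, cx=321.2, cy=231.4
Marker side s = 0.117 m; corners in marker frame (Z=0):
  M0 = (-0.0585, +0.0585, 0)
  M1 = (+0.0585, +0.0585, 0)
  M2 = (+0.0585, -0.0585, 0)
  M3 = (-0.0585, -0.0585, 0)
Detected image corners:
  c0 = (302.630547, 163.091490) px
  c1 = (365.907434, 163.360345) px
  c2 = (364.432917, 100.960195) px
  c3 = (304.447878, 100.891042) px
Planar DLT: solve 8×8 A·h = b for H (H[2,2]=1):
  H  [+517.63836 -154.14877 +334.30983]
  H  [-2.03324 +472.17572 +131.24361]
  H  [-0.02616 -0.45659 +1.00000]
B = K⁻¹H; ‖b₁‖=1.200494, ‖b₂‖=1.200494; λ = 2/(‖b₁‖+‖b₂‖) = 0.832991, sign → tz>0 ⇒ λ=+0.832991
r₁ = λ·B[:,0] = (+0.99974,+0.00643,-0.02179); r₂ = λ·B[:,1] = (-0.01424,+0.92474,-0.38033)
r₃ = r₁×r₂ = (+0.01770,+0.38055,+0.92459); SVD([r₁ r₂ r₃]) → R = UVᵀ:
  R  [+0.99974 -0.01424 +0.01770]
  R  [+0.00643 +0.92474 +0.38055]
  R  [-0.02179 -0.38033 +0.92459]
t = (+0.02492, -0.16029, +0.83299) m
tr R = 2.849075; θ = arccos((tr R − 1)/2) = 0.390977 rad = 22.401°
axis k = ((R−Rᵀ)₃₂, (R−Rᵀ)₁₃, (R−Rᵀ)₂₁) / (2 sinθ) = (-0.998288, +0.051816, +0.027124)
rvec = θ·k = (-0.390308, +0.020259, +0.010605)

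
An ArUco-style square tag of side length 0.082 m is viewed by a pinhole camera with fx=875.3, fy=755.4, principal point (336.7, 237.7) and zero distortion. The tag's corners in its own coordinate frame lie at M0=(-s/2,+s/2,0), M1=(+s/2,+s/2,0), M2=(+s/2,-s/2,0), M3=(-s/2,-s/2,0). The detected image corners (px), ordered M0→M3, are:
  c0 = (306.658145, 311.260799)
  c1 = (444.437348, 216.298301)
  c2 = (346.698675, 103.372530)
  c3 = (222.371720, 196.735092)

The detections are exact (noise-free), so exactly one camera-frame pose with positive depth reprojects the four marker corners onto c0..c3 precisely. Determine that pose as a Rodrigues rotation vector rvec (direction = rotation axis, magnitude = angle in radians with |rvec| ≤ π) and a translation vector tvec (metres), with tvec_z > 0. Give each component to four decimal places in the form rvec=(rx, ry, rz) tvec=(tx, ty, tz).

Intrinsics K: fx=875.3, fy=755.4, cx=336.7, cy=237.7
Marker side s = 0.082 m; corners in marker frame (Z=0):
  M0 = (-0.0410, +0.0410, 0)
  M1 = (+0.0410, +0.0410, 0)
  M2 = (+0.0410, -0.0410, 0)
  M3 = (-0.0410, -0.0410, 0)
Detected image corners:
  c0 = (306.658145, 311.260799) px
  c1 = (444.437348, 216.298301) px
  c2 = (346.698675, 103.372530) px
  c3 = (222.371720, 196.735092) px
Planar DLT: solve 8×8 A·h = b for H (H[2,2]=1):
  H  [+1414.04274 +820.78220 +326.94214]
  H  [-1261.60112 +1207.01107 +205.94738]
  H  [-0.54914 -0.87044 +1.00000]
B = K⁻¹H; ‖b₁‖=2.424963, ‖b₂‖=2.424963; λ = 2/(‖b₁‖+‖b₂‖) = 0.412377, sign → tz>0 ⇒ λ=+0.412377
r₁ = λ·B[:,0] = (+0.75330,-0.61746,-0.22645); r₂ = λ·B[:,1] = (+0.52477,+0.77186,-0.35895)
r₃ = r₁×r₂ = (+0.39643,+0.15156,+0.90547); SVD([r₁ r₂ r₃]) → R = UVᵀ:
  R  [+0.75330 +0.52477 +0.39643]
  R  [-0.61746 +0.77186 +0.15156]
  R  [-0.22645 -0.35895 +0.90547]
t = (-0.00460, -0.01733, +0.41238) m
tr R = 2.430636; θ = arccos((tr R − 1)/2) = 0.773717 rad = 44.331°
axis k = ((R−Rᵀ)₃₂, (R−Rᵀ)₁₃, (R−Rᵀ)₂₁) / (2 sinθ) = (-0.365277, +0.445677, -0.817279)
rvec = θ·k = (-0.282621, +0.344828, -0.632343)

rvec=(-0.2826, 0.3448, -0.6323) tvec=(-0.0046, -0.0173, 0.4124)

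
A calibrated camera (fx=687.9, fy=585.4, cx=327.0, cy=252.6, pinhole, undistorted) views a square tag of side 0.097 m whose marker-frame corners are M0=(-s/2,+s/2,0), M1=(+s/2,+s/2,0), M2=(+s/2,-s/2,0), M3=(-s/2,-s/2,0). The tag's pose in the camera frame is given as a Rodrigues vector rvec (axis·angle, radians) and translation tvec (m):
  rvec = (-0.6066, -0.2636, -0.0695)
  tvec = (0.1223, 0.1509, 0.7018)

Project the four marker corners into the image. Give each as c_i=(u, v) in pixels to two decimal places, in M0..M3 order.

Intrinsics K: fx=687.9, fy=585.4, cx=327.0, cy=252.6
Marker side s = 0.097 m; corners in marker frame (Z=0):
  M0 = (-0.0485, +0.0485, 0)
  M1 = (+0.0485, +0.0485, 0)
  M2 = (+0.0485, -0.0485, 0)
  M3 = (-0.0485, -0.0485, 0)
rvec = (-0.6066, -0.2636, -0.0695), |rvec| = θ = 0.66504 rad = 38.104°
Rodrigues: sinθ=0.61709, 1−cosθ=0.21311; R = I + sinθ·[k]× + (1−cosθ)·[k]×²:
    [+0.96419 +0.14154 -0.22428]
    [+0.01256 +0.82037 +0.57169]
    [+0.26491 -0.55404 +0.78922]
t = (0.1223, 0.1509, 0.7018) m
M0: Pc = R·M0+t = (+0.08240, +0.19008, +0.66208); u = 687.9·(+0.08240)/0.66208 + 327.0 = 412.6145, v = 585.4·(+0.19008)/0.66208 + 252.6 = 420.6644
M1: Pc = R·M1+t = (+0.17593, +0.19130, +0.68778); u = 687.9·(+0.17593)/0.68778 + 327.0 = 502.9592, v = 585.4·(+0.19130)/0.68778 + 252.6 = 415.4221
M2: Pc = R·M2+t = (+0.16220, +0.11172, +0.74152); u = 687.9·(+0.16220)/0.74152 + 327.0 = 477.4703, v = 585.4·(+0.11172)/0.74152 + 252.6 = 340.7993
M3: Pc = R·M3+t = (+0.06867, +0.11050, +0.71582); u = 687.9·(+0.06867)/0.71582 + 327.0 = 392.9935, v = 585.4·(+0.11050)/0.71582 + 252.6 = 342.9693

c0=(412.61, 420.66) c1=(502.96, 415.42) c2=(477.47, 340.80) c3=(392.99, 342.97)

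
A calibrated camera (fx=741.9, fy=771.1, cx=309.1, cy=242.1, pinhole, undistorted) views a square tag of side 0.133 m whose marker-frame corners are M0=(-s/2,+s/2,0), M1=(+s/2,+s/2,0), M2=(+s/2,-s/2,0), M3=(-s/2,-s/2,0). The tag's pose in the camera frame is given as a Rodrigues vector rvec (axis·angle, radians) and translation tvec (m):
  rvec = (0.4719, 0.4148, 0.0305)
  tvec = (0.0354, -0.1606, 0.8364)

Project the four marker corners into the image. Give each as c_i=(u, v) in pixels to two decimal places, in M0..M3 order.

Intrinsics K: fx=741.9, fy=771.1, cx=309.1, cy=242.1
Marker side s = 0.133 m; corners in marker frame (Z=0):
  M0 = (-0.0665, +0.0665, 0)
  M1 = (+0.0665, +0.0665, 0)
  M2 = (+0.0665, -0.0665, 0)
  M3 = (-0.0665, -0.0665, 0)
rvec = (0.4719, 0.4148, 0.0305), |rvec| = θ = 0.62903 rad = 36.041°
Rodrigues: sinθ=0.58836, 1−cosθ=0.19140; R = I + sinθ·[k]× + (1−cosθ)·[k]×²:
    [+0.91632 +0.06616 +0.39494]
    [+0.12322 +0.89183 -0.43527]
    [-0.38102 +0.44751 +0.80905]
t = (0.0354, -0.1606, 0.8364) m
M0: Pc = R·M0+t = (-0.02114, -0.10949, +0.89150); u = 741.9·(-0.02114)/0.89150 + 309.1 = 291.5110, v = 771.1·(-0.10949)/0.89150 + 242.1 = 147.3991
M1: Pc = R·M1+t = (+0.10073, -0.09310, +0.84082); u = 741.9·(+0.10073)/0.84082 + 309.1 = 397.9835, v = 771.1·(-0.09310)/0.84082 + 242.1 = 156.7203
M2: Pc = R·M2+t = (+0.09194, -0.21171, +0.78130); u = 741.9·(+0.09194)/0.78130 + 309.1 = 396.3992, v = 771.1·(-0.21171)/0.78130 + 242.1 = 33.1519
M3: Pc = R·M3+t = (-0.02993, -0.22810, +0.83198); u = 741.9·(-0.02993)/0.83198 + 309.1 = 282.4062, v = 771.1·(-0.22810)/0.83198 + 242.1 = 30.6904

c0=(291.51, 147.40) c1=(397.98, 156.72) c2=(396.40, 33.15) c3=(282.41, 30.69)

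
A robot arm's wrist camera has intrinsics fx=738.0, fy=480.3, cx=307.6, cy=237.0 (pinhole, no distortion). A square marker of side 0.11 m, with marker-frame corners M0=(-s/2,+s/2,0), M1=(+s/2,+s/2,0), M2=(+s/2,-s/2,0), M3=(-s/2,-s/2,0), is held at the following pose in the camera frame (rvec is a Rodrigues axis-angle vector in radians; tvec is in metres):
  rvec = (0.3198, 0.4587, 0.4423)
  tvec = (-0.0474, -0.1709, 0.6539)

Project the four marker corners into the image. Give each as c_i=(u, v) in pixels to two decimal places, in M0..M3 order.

c0=(190.60, 133.35) c1=(283.35, 165.56) c2=(326.08, 86.67) c3=(224.67, 57.04)

Intrinsics K: fx=738.0, fy=480.3, cx=307.6, cy=237.0
Marker side s = 0.11 m; corners in marker frame (Z=0):
  M0 = (-0.0550, +0.0550, 0)
  M1 = (+0.0550, +0.0550, 0)
  M2 = (+0.0550, -0.0550, 0)
  M3 = (-0.0550, -0.0550, 0)
rvec = (0.3198, 0.4587, 0.4423), |rvec| = θ = 0.71296 rad = 40.849°
Rodrigues: sinθ=0.65407, 1−cosθ=0.24357; R = I + sinθ·[k]× + (1−cosθ)·[k]×²:
    [+0.80544 -0.33548 +0.48859]
    [+0.47606 +0.85725 -0.19617]
    [-0.35304 +0.39060 +0.85017]
t = (-0.0474, -0.1709, 0.6539) m
M0: Pc = R·M0+t = (-0.11015, -0.14993, +0.69480); u = 738.0·(-0.11015)/0.69480 + 307.6 = 190.6009, v = 480.3·(-0.14993)/0.69480 + 237.0 = 133.3536
M1: Pc = R·M1+t = (-0.02155, -0.09757, +0.65597); u = 738.0·(-0.02155)/0.65597 + 307.6 = 283.3525, v = 480.3·(-0.09757)/0.65597 + 237.0 = 165.5607
M2: Pc = R·M2+t = (+0.01535, -0.19187, +0.61300); u = 738.0·(+0.01535)/0.61300 + 307.6 = 326.0806, v = 480.3·(-0.19187)/0.61300 + 237.0 = 86.6688
M3: Pc = R·M3+t = (-0.07325, -0.24423, +0.65183); u = 738.0·(-0.07325)/0.65183 + 307.6 = 224.6696, v = 480.3·(-0.24423)/0.65183 + 237.0 = 57.0388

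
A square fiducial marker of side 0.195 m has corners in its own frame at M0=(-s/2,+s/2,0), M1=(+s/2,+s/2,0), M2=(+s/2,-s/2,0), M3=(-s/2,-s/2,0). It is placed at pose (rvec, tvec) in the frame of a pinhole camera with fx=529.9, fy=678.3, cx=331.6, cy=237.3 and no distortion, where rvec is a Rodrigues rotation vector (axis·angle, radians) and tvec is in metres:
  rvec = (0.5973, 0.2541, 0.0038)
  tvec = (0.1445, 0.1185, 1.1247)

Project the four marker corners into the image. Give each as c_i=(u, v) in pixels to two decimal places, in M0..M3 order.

c0=(356.66, 345.50) c1=(444.25, 358.58) c2=(449.05, 266.62) c3=(352.56, 256.10)

Intrinsics K: fx=529.9, fy=678.3, cx=331.6, cy=237.3
Marker side s = 0.195 m; corners in marker frame (Z=0):
  M0 = (-0.0975, +0.0975, 0)
  M1 = (+0.0975, +0.0975, 0)
  M2 = (+0.0975, -0.0975, 0)
  M3 = (-0.0975, -0.0975, 0)
rvec = (0.5973, 0.2541, 0.0038), |rvec| = θ = 0.64911 rad = 37.191°
Rodrigues: sinθ=0.60448, 1−cosθ=0.20338; R = I + sinθ·[k]× + (1−cosθ)·[k]×²:
    [+0.96883 +0.06972 +0.23772]
    [+0.07680 +0.82779 -0.55576]
    [-0.23553 +0.55670 +0.79663]
t = (0.1445, 0.1185, 1.1247) m
M0: Pc = R·M0+t = (+0.05684, +0.19172, +1.20194); u = 529.9·(+0.05684)/1.20194 + 331.6 = 356.6578, v = 678.3·(+0.19172)/1.20194 + 237.3 = 345.4953
M1: Pc = R·M1+t = (+0.24576, +0.20670, +1.15601); u = 529.9·(+0.24576)/1.15601 + 331.6 = 444.2522, v = 678.3·(+0.20670)/1.15601 + 237.3 = 358.5811
M2: Pc = R·M2+t = (+0.23216, +0.04528, +1.04746); u = 529.9·(+0.23216)/1.04746 + 331.6 = 449.0492, v = 678.3·(+0.04528)/1.04746 + 237.3 = 266.6211
M3: Pc = R·M3+t = (+0.04324, +0.03030, +1.09339); u = 529.9·(+0.04324)/1.09339 + 331.6 = 352.5566, v = 678.3·(+0.03030)/1.09339 + 237.3 = 256.0990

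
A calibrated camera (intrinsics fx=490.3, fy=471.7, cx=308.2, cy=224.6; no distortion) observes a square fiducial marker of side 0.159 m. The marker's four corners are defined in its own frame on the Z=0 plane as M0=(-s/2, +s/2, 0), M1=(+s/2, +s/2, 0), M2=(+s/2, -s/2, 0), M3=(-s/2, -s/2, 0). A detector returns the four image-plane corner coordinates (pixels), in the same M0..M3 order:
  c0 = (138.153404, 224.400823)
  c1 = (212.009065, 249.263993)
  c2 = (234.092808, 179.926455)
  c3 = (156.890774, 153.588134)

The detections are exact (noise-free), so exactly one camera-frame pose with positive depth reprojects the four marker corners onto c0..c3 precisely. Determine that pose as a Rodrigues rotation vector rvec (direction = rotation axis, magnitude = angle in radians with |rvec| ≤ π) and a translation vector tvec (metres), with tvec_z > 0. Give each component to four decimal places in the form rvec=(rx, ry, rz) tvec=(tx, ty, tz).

rvec=(0.2864, 0.0215, 0.3413) tvec=(-0.2461, -0.0457, 0.9804)

Intrinsics K: fx=490.3, fy=471.7, cx=308.2, cy=224.6
Marker side s = 0.159 m; corners in marker frame (Z=0):
  M0 = (-0.0795, +0.0795, 0)
  M1 = (+0.0795, +0.0795, 0)
  M2 = (+0.0795, -0.0795, 0)
  M3 = (-0.0795, -0.0795, 0)
Detected image corners:
  c0 = (138.153404, 224.400823) px
  c1 = (212.009065, 249.263993) px
  c2 = (234.092808, 179.926455) px
  c3 = (156.890774, 153.588134) px
Planar DLT: solve 8×8 A·h = b for H (H[2,2]=1):
  H  [+479.94424 -75.36659 +185.13793]
  H  [+166.52459 +498.46303 +202.62033]
  H  [+0.02785 +0.28618 +1.00000]
B = K⁻¹H; ‖b₁‖=1.020030, ‖b₂‖=1.020030; λ = 2/(‖b₁‖+‖b₂‖) = 0.980363, sign → tz>0 ⇒ λ=+0.980363
r₁ = λ·B[:,0] = (+0.94250,+0.33310,+0.02730); r₂ = λ·B[:,1] = (-0.32705,+0.90240,+0.28056)
r₃ = r₁×r₂ = (+0.06882,-0.27335,+0.95945); SVD([r₁ r₂ r₃]) → R = UVᵀ:
  R  [+0.94250 -0.32705 +0.06882]
  R  [+0.33310 +0.90240 -0.27335]
  R  [+0.02730 +0.28056 +0.95945]
t = (-0.24606, -0.04568, +0.98036) m
tr R = 2.804343; θ = arccos((tr R − 1)/2) = 0.446019 rad = 25.555°
axis k = ((R−Rᵀ)₃₂, (R−Rᵀ)₁₃, (R−Rᵀ)₂₁) / (2 sinθ) = (+0.642027, +0.048125, +0.765170)
rvec = θ·k = (+0.286356, +0.021465, +0.341280)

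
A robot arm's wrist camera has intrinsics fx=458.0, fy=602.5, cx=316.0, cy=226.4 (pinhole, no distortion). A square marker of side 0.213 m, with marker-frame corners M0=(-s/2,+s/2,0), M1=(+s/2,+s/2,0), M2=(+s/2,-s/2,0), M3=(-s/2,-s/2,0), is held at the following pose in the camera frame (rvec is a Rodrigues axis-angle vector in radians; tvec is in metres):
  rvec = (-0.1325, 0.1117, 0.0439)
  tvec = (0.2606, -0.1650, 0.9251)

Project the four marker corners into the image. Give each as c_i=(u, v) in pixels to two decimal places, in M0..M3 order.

c0=(390.11, 185.04) c1=(499.82, 189.10) c2=(499.73, 53.07) c3=(393.20, 52.60)

Intrinsics K: fx=458.0, fy=602.5, cx=316.0, cy=226.4
Marker side s = 0.213 m; corners in marker frame (Z=0):
  M0 = (-0.1065, +0.1065, 0)
  M1 = (+0.1065, +0.1065, 0)
  M2 = (+0.1065, -0.1065, 0)
  M3 = (-0.1065, -0.1065, 0)
rvec = (-0.1325, 0.1117, 0.0439), |rvec| = θ = 0.17877 rad = 10.243°
Rodrigues: sinθ=0.17782, 1−cosθ=0.01594; R = I + sinθ·[k]× + (1−cosθ)·[k]×²:
    [+0.99282 -0.05105 +0.10821]
    [+0.03629 +0.99028 +0.13424]
    [-0.11401 -0.12935 +0.98502]
t = (0.2606, -0.1650, 0.9251) m
M0: Pc = R·M0+t = (+0.14943, -0.06340, +0.92347); u = 458.0·(+0.14943)/0.92347 + 316.0 = 390.1102, v = 602.5·(-0.06340)/0.92347 + 226.4 = 185.0362
M1: Pc = R·M1+t = (+0.36090, -0.05567, +0.89918); u = 458.0·(+0.36090)/0.89918 + 316.0 = 499.8242, v = 602.5·(-0.05567)/0.89918 + 226.4 = 189.0980
M2: Pc = R·M2+t = (+0.37177, -0.26660, +0.92673); u = 458.0·(+0.37177)/0.92673 + 316.0 = 499.7327, v = 602.5·(-0.26660)/0.92673 + 226.4 = 53.0741
M3: Pc = R·M3+t = (+0.16030, -0.27433, +0.95102); u = 458.0·(+0.16030)/0.95102 + 316.0 = 393.1995, v = 602.5·(-0.27433)/0.95102 + 226.4 = 52.6033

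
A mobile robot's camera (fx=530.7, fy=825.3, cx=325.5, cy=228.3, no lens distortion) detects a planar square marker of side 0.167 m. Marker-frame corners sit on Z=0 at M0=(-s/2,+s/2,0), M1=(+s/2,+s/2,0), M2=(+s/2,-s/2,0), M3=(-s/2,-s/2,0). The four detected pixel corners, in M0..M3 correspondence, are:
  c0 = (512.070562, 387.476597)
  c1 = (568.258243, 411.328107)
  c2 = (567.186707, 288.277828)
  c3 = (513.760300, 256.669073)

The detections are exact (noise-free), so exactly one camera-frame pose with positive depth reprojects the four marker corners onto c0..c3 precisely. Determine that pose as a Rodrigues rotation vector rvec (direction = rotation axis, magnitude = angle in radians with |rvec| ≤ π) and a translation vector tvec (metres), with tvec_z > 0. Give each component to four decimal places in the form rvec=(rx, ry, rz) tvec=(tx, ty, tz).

Intrinsics K: fx=530.7, fy=825.3, cx=325.5, cy=228.3
Marker side s = 0.167 m; corners in marker frame (Z=0):
  M0 = (-0.0835, +0.0835, 0)
  M1 = (+0.0835, +0.0835, 0)
  M2 = (+0.0835, -0.0835, 0)
  M3 = (-0.0835, -0.0835, 0)
Detected image corners:
  c0 = (512.070562, 387.476597) px
  c1 = (568.258243, 411.328107) px
  c2 = (567.186707, 288.277828) px
  c3 = (513.760300, 256.669073) px
Planar DLT: solve 8×8 A·h = b for H (H[2,2]=1):
  H  [+561.03802 -163.24597 +541.30979]
  H  [+311.53097 +658.68592 +334.85144]
  H  [+0.43134 -0.29925 +1.00000]
B = K⁻¹H; ‖b₁‖=0.938577, ‖b₂‖=0.938577; λ = 2/(‖b₁‖+‖b₂‖) = 1.065443, sign → tz>0 ⇒ λ=+1.065443
r₁ = λ·B[:,0] = (+0.84448,+0.27505,+0.45956); r₂ = λ·B[:,1] = (-0.13218,+0.93855,-0.31884)
r₃ = r₁×r₂ = (-0.51902,+0.20851,+0.82894); SVD([r₁ r₂ r₃]) → R = UVᵀ:
  R  [+0.84448 -0.13218 -0.51902]
  R  [+0.27505 +0.93855 +0.20851]
  R  [+0.45956 -0.31884 +0.82894]
t = (+0.43326, +0.13756, +1.06544) m
tr R = 2.611970; θ = arccos((tr R − 1)/2) = 0.633459 rad = 36.295°
axis k = ((R−Rᵀ)₃₂, (R−Rᵀ)₁₃, (R−Rᵀ)₂₁) / (2 sinθ) = (-0.445442, -0.826594, +0.343982)
rvec = θ·k = (-0.282169, -0.523614, +0.217898)

rvec=(-0.2822, -0.5236, 0.2179) tvec=(0.4333, 0.1376, 1.0654)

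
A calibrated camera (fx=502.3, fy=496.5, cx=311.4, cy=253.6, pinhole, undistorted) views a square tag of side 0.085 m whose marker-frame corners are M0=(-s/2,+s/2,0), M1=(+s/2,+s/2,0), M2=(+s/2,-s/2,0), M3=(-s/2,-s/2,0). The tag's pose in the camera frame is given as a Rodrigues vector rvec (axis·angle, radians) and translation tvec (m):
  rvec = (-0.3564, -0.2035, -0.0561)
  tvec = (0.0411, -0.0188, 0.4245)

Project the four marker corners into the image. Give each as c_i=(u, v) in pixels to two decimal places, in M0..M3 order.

c0=(315.62, 280.54) c1=(415.14, 277.52) c2=(399.82, 187.77) c3=(306.38, 186.91)

Intrinsics K: fx=502.3, fy=496.5, cx=311.4, cy=253.6
Marker side s = 0.085 m; corners in marker frame (Z=0):
  M0 = (-0.0425, +0.0425, 0)
  M1 = (+0.0425, +0.0425, 0)
  M2 = (+0.0425, -0.0425, 0)
  M3 = (-0.0425, -0.0425, 0)
rvec = (-0.3564, -0.2035, -0.0561), |rvec| = θ = 0.41422 rad = 23.733°
Rodrigues: sinθ=0.40248, 1−cosθ=0.08457; R = I + sinθ·[k]× + (1−cosθ)·[k]×²:
    [+0.97804 +0.09026 -0.18788]
    [-0.01876 +0.93584 +0.35192]
    [+0.20759 -0.34067 +0.91698]
t = (0.0411, -0.0188, 0.4245) m
M0: Pc = R·M0+t = (+0.00337, +0.02177, +0.40120); u = 502.3·(+0.00337)/0.40120 + 311.4 = 315.6184, v = 496.5·(+0.02177)/0.40120 + 253.6 = 280.5420
M1: Pc = R·M1+t = (+0.08650, +0.02018, +0.41884); u = 502.3·(+0.08650)/0.41884 + 311.4 = 415.1384, v = 496.5·(+0.02018)/0.41884 + 253.6 = 277.5166
M2: Pc = R·M2+t = (+0.07883, -0.05937, +0.44780); u = 502.3·(+0.07883)/0.44780 + 311.4 = 399.8246, v = 496.5·(-0.05937)/0.44780 + 253.6 = 187.7727
M3: Pc = R·M3+t = (-0.00430, -0.05778, +0.43016); u = 502.3·(-0.00430)/0.43016 + 311.4 = 306.3759, v = 496.5·(-0.05778)/0.43016 + 253.6 = 186.9132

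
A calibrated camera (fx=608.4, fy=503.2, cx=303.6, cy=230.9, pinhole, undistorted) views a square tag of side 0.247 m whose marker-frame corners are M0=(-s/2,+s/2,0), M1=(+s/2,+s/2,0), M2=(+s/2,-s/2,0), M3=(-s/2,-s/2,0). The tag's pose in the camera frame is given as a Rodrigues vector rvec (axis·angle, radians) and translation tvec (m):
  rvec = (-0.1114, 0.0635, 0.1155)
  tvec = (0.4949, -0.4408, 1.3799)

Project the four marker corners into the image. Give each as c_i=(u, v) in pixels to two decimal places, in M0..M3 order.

c0=(461.91, 109.19) c1=(573.60, 117.84) c2=(581.30, 31.39) c3=(471.61, 23.96)

Intrinsics K: fx=608.4, fy=503.2, cx=303.6, cy=230.9
Marker side s = 0.247 m; corners in marker frame (Z=0):
  M0 = (-0.1235, +0.1235, 0)
  M1 = (+0.1235, +0.1235, 0)
  M2 = (+0.1235, -0.1235, 0)
  M3 = (-0.1235, -0.1235, 0)
rvec = (-0.1114, 0.0635, 0.1155), |rvec| = θ = 0.17258 rad = 9.888°
Rodrigues: sinθ=0.17172, 1−cosθ=0.01485; R = I + sinθ·[k]× + (1−cosθ)·[k]×²:
    [+0.99134 -0.11846 +0.05677]
    [+0.11140 +0.98716 +0.11451]
    [-0.06960 -0.10719 +0.99180]
t = (0.4949, -0.4408, 1.3799) m
M0: Pc = R·M0+t = (+0.35784, -0.33264, +1.37526); u = 608.4·(+0.35784)/1.37526 + 303.6 = 461.9051, v = 503.2·(-0.33264)/1.37526 + 230.9 = 109.1872
M1: Pc = R·M1+t = (+0.60270, -0.30513, +1.35807); u = 608.4·(+0.60270)/1.35807 + 303.6 = 573.6038, v = 503.2·(-0.30513)/1.35807 + 230.9 = 117.8418
M2: Pc = R·M2+t = (+0.63196, -0.54896, +1.38454); u = 608.4·(+0.63196)/1.38454 + 303.6 = 581.2976, v = 503.2·(-0.54896)/1.38454 + 230.9 = 31.3866
M3: Pc = R·M3+t = (+0.38710, -0.57647, +1.40173); u = 608.4·(+0.38710)/1.40173 + 303.6 = 471.6142, v = 503.2·(-0.57647)/1.40173 + 230.9 = 23.9559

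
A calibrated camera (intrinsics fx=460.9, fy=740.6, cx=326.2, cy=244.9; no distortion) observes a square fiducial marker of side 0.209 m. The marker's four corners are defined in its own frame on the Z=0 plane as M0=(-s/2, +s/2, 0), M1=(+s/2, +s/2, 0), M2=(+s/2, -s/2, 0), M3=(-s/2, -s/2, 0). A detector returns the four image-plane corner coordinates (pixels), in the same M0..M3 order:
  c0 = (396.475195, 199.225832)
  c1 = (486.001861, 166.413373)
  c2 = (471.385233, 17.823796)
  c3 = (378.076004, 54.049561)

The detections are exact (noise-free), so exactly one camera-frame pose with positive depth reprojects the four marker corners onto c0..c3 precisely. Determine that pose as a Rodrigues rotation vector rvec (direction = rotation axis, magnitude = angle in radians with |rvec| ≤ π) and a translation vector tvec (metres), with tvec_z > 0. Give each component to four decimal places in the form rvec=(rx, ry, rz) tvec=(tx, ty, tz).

Intrinsics K: fx=460.9, fy=740.6, cx=326.2, cy=244.9
Marker side s = 0.209 m; corners in marker frame (Z=0):
  M0 = (-0.1045, +0.1045, 0)
  M1 = (+0.1045, +0.1045, 0)
  M2 = (+0.1045, -0.1045, 0)
  M3 = (-0.1045, -0.1045, 0)
Detected image corners:
  c0 = (396.475195, 199.225832) px
  c1 = (486.001861, 166.413373) px
  c2 = (471.385233, 17.823796) px
  c3 = (378.076004, 54.049561) px
Planar DLT: solve 8×8 A·h = b for H (H[2,2]=1):
  H  [+410.35085 +169.61349 +432.86871]
  H  [-171.76939 +725.61537 +111.09536]
  H  [-0.06203 +0.20918 +1.00000]
B = K⁻¹H; ‖b₁‖=0.959857, ‖b₂‖=0.959857; λ = 2/(‖b₁‖+‖b₂‖) = 1.041822, sign → tz>0 ⇒ λ=+1.041822
r₁ = λ·B[:,0] = (+0.97330,-0.22026,-0.06462); r₂ = λ·B[:,1] = (+0.22916,+0.94868,+0.21792)
r₃ = r₁×r₂ = (+0.01331,-0.22691,+0.97382); SVD([r₁ r₂ r₃]) → R = UVᵀ:
  R  [+0.97330 +0.22916 +0.01331]
  R  [-0.22026 +0.94868 -0.22691]
  R  [-0.06462 +0.21792 +0.97382]
t = (+0.24111, -0.18823, +1.04182) m
tr R = 2.895802; θ = arccos((tr R − 1)/2) = 0.324215 rad = 18.576°
axis k = ((R−Rᵀ)₃₂, (R−Rᵀ)₁₃, (R−Rᵀ)₂₁) / (2 sinθ) = (+0.698188, +0.122315, -0.705388)
rvec = θ·k = (+0.226363, +0.039656, -0.228698)

rvec=(0.2264, 0.0397, -0.2287) tvec=(0.2411, -0.1882, 1.0418)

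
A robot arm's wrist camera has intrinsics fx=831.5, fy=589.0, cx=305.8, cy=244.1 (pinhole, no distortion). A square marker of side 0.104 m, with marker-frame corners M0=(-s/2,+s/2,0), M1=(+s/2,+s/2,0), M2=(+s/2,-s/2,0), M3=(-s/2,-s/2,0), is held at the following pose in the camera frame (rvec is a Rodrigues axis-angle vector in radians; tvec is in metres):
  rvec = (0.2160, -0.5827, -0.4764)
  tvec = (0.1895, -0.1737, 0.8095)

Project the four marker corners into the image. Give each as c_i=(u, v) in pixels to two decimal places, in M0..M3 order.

c0=(482.84, 168.41) c1=(546.80, 137.62) c2=(517.72, 67.99) c3=(449.06, 95.64)

Intrinsics K: fx=831.5, fy=589.0, cx=305.8, cy=244.1
Marker side s = 0.104 m; corners in marker frame (Z=0):
  M0 = (-0.0520, +0.0520, 0)
  M1 = (+0.0520, +0.0520, 0)
  M2 = (+0.0520, -0.0520, 0)
  M3 = (-0.0520, -0.0520, 0)
rvec = (0.2160, -0.5827, -0.4764), |rvec| = θ = 0.78304 rad = 44.865°
Rodrigues: sinθ=0.70544, 1−cosθ=0.29123; R = I + sinθ·[k]× + (1−cosθ)·[k]×²:
    [+0.73093 +0.36941 -0.57383]
    [-0.48897 +0.87004 -0.06274]
    [+0.47608 +0.32644 +0.81657]
t = (0.1895, -0.1737, 0.8095) m
M0: Pc = R·M0+t = (+0.17070, -0.10303, +0.80172); u = 831.5·(+0.17070)/0.80172 + 305.8 = 482.8415, v = 589.0·(-0.10303)/0.80172 + 244.1 = 168.4057
M1: Pc = R·M1+t = (+0.24672, -0.15388, +0.85123); u = 831.5·(+0.24672)/0.85123 + 305.8 = 546.7988, v = 589.0·(-0.15388)/0.85123 + 244.1 = 137.6216
M2: Pc = R·M2+t = (+0.20830, -0.24437, +0.81728); u = 831.5·(+0.20830)/0.81728 + 305.8 = 517.7234, v = 589.0·(-0.24437)/0.81728 + 244.1 = 67.9879
M3: Pc = R·M3+t = (+0.13228, -0.19352, +0.76777); u = 831.5·(+0.13228)/0.76777 + 305.8 = 449.0630, v = 589.0·(-0.19352)/0.76777 + 244.1 = 95.6428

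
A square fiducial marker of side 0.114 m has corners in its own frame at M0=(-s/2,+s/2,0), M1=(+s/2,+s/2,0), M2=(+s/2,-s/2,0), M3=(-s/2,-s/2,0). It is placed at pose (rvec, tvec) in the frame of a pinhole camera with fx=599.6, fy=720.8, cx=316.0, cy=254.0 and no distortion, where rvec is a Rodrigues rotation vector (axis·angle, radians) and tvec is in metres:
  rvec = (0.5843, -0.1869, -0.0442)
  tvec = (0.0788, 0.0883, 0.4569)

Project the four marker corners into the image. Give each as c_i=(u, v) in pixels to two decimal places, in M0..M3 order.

c0=(343.74, 466.43) c1=(477.61, 442.93) c2=(502.81, 312.70) c3=(349.82, 333.95)

Intrinsics K: fx=599.6, fy=720.8, cx=316.0, cy=254.0
Marker side s = 0.114 m; corners in marker frame (Z=0):
  M0 = (-0.0570, +0.0570, 0)
  M1 = (+0.0570, +0.0570, 0)
  M2 = (+0.0570, -0.0570, 0)
  M3 = (-0.0570, -0.0570, 0)
rvec = (0.5843, -0.1869, -0.0442), |rvec| = θ = 0.61505 rad = 35.240°
Rodrigues: sinθ=0.57700, 1−cosθ=0.18326; R = I + sinθ·[k]× + (1−cosθ)·[k]×²:
    [+0.98213 -0.01144 -0.18785]
    [-0.09437 +0.83366 -0.54415]
    [+0.16283 +0.55215 +0.81769]
t = (0.0788, 0.0883, 0.4569) m
M0: Pc = R·M0+t = (+0.02217, +0.14120, +0.47909); u = 599.6·(+0.02217)/0.47909 + 316.0 = 343.7422, v = 720.8·(+0.14120)/0.47909 + 254.0 = 466.4341
M1: Pc = R·M1+t = (+0.13413, +0.13044, +0.49765); u = 599.6·(+0.13413)/0.49765 + 316.0 = 477.6065, v = 720.8·(+0.13044)/0.49765 + 254.0 = 442.9286
M2: Pc = R·M2+t = (+0.13543, +0.03540, +0.43471); u = 599.6·(+0.13543)/0.43471 + 316.0 = 502.8054, v = 720.8·(+0.03540)/0.43471 + 254.0 = 312.7011
M3: Pc = R·M3+t = (+0.02347, +0.04616, +0.41615); u = 599.6·(+0.02347)/0.41615 + 316.0 = 349.8172, v = 720.8·(+0.04616)/0.41615 + 254.0 = 333.9532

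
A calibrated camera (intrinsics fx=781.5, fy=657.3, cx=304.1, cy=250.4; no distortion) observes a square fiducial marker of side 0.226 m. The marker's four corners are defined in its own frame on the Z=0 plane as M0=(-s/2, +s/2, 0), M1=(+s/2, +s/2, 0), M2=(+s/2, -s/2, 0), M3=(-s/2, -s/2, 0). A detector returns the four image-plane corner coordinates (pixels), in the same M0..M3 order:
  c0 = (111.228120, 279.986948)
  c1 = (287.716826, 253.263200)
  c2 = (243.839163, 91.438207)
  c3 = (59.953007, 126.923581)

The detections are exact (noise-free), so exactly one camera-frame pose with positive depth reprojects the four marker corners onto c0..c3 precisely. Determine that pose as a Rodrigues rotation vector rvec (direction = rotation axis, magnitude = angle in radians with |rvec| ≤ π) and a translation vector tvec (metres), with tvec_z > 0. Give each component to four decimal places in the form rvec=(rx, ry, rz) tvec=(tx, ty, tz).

rvec=(0.2363, 0.1640, -0.1974) tvec=(-0.1527, -0.0840, 0.9191)

Intrinsics K: fx=781.5, fy=657.3, cx=304.1, cy=250.4
Marker side s = 0.226 m; corners in marker frame (Z=0):
  M0 = (-0.1130, +0.1130, 0)
  M1 = (+0.1130, +0.1130, 0)
  M2 = (+0.1130, -0.1130, 0)
  M3 = (-0.1130, -0.1130, 0)
Detected image corners:
  c0 = (111.228120, 279.986948) px
  c1 = (287.716826, 253.263200) px
  c2 = (243.839163, 91.438207) px
  c3 = (59.953007, 126.923581) px
Planar DLT: solve 8×8 A·h = b for H (H[2,2]=1):
  H  [+761.73337 +252.07248 +174.27918]
  H  [-174.68261 +740.27010 +190.33982]
  H  [-0.19992 +0.23444 +1.00000]
B = K⁻¹H; ‖b₁‖=1.087966, ‖b₂‖=1.087966; λ = 2/(‖b₁‖+‖b₂‖) = 0.919146, sign → tz>0 ⇒ λ=+0.919146
r₁ = λ·B[:,0] = (+0.96740,-0.17427,-0.18375); r₂ = λ·B[:,1] = (+0.21262,+0.95308,+0.21549)
r₃ = r₁×r₂ = (+0.13758,-0.24753,+0.95906); SVD([r₁ r₂ r₃]) → R = UVᵀ:
  R  [+0.96740 +0.21262 +0.13758]
  R  [-0.17427 +0.95308 -0.24753]
  R  [-0.18375 +0.21549 +0.95906]
t = (-0.15269, -0.08399, +0.91915) m
tr R = 2.879542; θ = arccos((tr R − 1)/2) = 0.348837 rad = 19.987°
axis k = ((R−Rᵀ)₃₂, (R−Rᵀ)₁₃, (R−Rᵀ)₂₁) / (2 sinθ) = (+0.677312, +0.470055, -0.565948)
rvec = θ·k = (+0.236272, +0.163973, -0.197424)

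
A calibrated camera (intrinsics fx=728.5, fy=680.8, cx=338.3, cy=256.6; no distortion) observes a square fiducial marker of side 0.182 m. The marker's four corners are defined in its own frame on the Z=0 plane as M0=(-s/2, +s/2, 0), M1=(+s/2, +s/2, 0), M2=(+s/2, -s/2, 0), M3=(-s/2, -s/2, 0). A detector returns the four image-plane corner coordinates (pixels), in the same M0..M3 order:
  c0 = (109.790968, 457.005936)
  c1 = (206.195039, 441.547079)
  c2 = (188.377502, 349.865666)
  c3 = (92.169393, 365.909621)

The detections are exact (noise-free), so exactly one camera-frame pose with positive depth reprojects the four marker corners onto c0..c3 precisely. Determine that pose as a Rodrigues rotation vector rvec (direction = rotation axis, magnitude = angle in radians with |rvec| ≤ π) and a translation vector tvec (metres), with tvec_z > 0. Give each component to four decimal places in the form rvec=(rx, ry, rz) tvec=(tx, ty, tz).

rvec=(-0.0017, 0.0485, -0.1812) tvec=(-0.3471, 0.2883, 1.3354)

Intrinsics K: fx=728.5, fy=680.8, cx=338.3, cy=256.6
Marker side s = 0.182 m; corners in marker frame (Z=0):
  M0 = (-0.0910, +0.0910, 0)
  M1 = (+0.0910, +0.0910, 0)
  M2 = (+0.0910, -0.0910, 0)
  M3 = (-0.0910, -0.0910, 0)
Detected image corners:
  c0 = (109.790968, 457.005936) px
  c1 = (206.195039, 441.547079) px
  c2 = (188.377502, 349.865666) px
  c3 = (92.169393, 365.909621) px
Planar DLT: solve 8×8 A·h = b for H (H[2,2]=1):
  H  [+523.79071 +96.67793 +148.97196]
  H  [-101.06123 +500.28979 +403.58888]
  H  [-0.03596 -0.00456 +1.00000]
B = K⁻¹H; ‖b₁‖=0.748828, ‖b₂‖=0.748828; λ = 2/(‖b₁‖+‖b₂‖) = 1.335421, sign → tz>0 ⇒ λ=+1.335421
r₁ = λ·B[:,0] = (+0.98247,-0.18013,-0.04803); r₂ = λ·B[:,1] = (+0.18005,+0.98364,-0.00609)
r₃ = r₁×r₂ = (+0.04834,-0.00266,+0.99883); SVD([r₁ r₂ r₃]) → R = UVᵀ:
  R  [+0.98247 +0.18005 +0.04834]
  R  [-0.18013 +0.98364 -0.00266]
  R  [-0.04803 -0.00609 +0.99883]
t = (-0.34706, +0.28833, +1.33542) m
tr R = 2.964935; θ = arccos((tr R − 1)/2) = 0.187532 rad = 10.745°
axis k = ((R−Rᵀ)₃₂, (R−Rᵀ)₁₃, (R−Rᵀ)₂₁) / (2 sinθ) = (-0.009207, +0.258443, -0.965983)
rvec = θ·k = (-0.001727, +0.048466, -0.181153)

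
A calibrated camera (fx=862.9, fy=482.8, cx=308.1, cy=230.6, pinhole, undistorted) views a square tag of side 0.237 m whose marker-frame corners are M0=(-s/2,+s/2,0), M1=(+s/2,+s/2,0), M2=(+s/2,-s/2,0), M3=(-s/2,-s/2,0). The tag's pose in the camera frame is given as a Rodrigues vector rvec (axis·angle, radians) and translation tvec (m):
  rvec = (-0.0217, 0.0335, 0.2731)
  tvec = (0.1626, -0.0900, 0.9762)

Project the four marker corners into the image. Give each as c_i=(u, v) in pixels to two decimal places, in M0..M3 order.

c0=(322.71, 226.74) c1=(525.75, 258.47) c2=(581.55, 145.25) c3=(378.85, 114.63)

Intrinsics K: fx=862.9, fy=482.8, cx=308.1, cy=230.6
Marker side s = 0.237 m; corners in marker frame (Z=0):
  M0 = (-0.1185, +0.1185, 0)
  M1 = (+0.1185, +0.1185, 0)
  M2 = (+0.1185, -0.1185, 0)
  M3 = (-0.1185, -0.1185, 0)
rvec = (-0.0217, 0.0335, 0.2731), |rvec| = θ = 0.27600 rad = 15.814°
Rodrigues: sinθ=0.27251, 1−cosθ=0.03785; R = I + sinθ·[k]× + (1−cosθ)·[k]×²:
    [+0.96239 -0.27001 +0.03013]
    [+0.26928 +0.96271 +0.02597]
    [-0.03602 -0.01688 +0.99921]
t = (0.1626, -0.0900, 0.9762) m
M0: Pc = R·M0+t = (+0.01656, -0.00783, +0.97847); u = 862.9·(+0.01656)/0.97847 + 308.1 = 322.7053, v = 482.8·(-0.00783)/0.97847 + 230.6 = 226.7370
M1: Pc = R·M1+t = (+0.24465, +0.05599, +0.96993); u = 862.9·(+0.24465)/0.96993 + 308.1 = 525.7504, v = 482.8·(+0.05599)/0.96993 + 230.6 = 258.4707
M2: Pc = R·M2+t = (+0.30864, -0.17217, +0.97393); u = 862.9·(+0.30864)/0.97393 + 308.1 = 581.5527, v = 482.8·(-0.17217)/0.97393 + 230.6 = 145.2510
M3: Pc = R·M3+t = (+0.08055, -0.23599, +0.98247); u = 862.9·(+0.08055)/0.98247 + 308.1 = 378.8495, v = 482.8·(-0.23599)/0.98247 + 230.6 = 114.6302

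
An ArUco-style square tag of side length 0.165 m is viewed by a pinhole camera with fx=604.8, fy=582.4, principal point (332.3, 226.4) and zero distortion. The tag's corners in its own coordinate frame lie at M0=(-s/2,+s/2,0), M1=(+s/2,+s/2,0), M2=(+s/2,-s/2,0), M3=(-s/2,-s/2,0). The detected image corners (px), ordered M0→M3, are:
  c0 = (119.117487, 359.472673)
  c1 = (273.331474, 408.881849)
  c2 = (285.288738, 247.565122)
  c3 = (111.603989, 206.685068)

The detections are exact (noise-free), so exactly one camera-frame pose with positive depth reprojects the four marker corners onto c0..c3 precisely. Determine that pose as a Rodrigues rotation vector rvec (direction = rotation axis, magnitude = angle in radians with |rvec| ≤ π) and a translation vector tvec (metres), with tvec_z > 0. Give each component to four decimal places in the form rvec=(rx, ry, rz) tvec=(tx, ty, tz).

Intrinsics K: fx=604.8, fy=582.4, cx=332.3, cy=226.4
Marker side s = 0.165 m; corners in marker frame (Z=0):
  M0 = (-0.0825, +0.0825, 0)
  M1 = (+0.0825, +0.0825, 0)
  M2 = (+0.0825, -0.0825, 0)
  M3 = (-0.0825, -0.0825, 0)
Detected image corners:
  c0 = (119.117487, 359.472673) px
  c1 = (273.331474, 408.881849) px
  c2 = (285.288738, 247.565122) px
  c3 = (111.603989, 206.685068) px
Planar DLT: solve 8×8 A·h = b for H (H[2,2]=1):
  H  [+884.79646 +129.73984 +193.65904]
  H  [+111.91987 +1168.47728 +309.27288]
  H  [-0.53395 +0.71253 +1.00000]
B = K⁻¹H; ‖b₁‖=1.878721, ‖b₂‖=1.878721; λ = 2/(‖b₁‖+‖b₂‖) = 0.532277, sign → tz>0 ⇒ λ=+0.532277
r₁ = λ·B[:,0] = (+0.93485,+0.21277,-0.28421); r₂ = λ·B[:,1] = (-0.09420,+0.92048,+0.37926)
r₃ = r₁×r₂ = (+0.34231,-0.32778,+0.88056); SVD([r₁ r₂ r₃]) → R = UVᵀ:
  R  [+0.93485 -0.09420 +0.34231]
  R  [+0.21277 +0.92048 -0.32778]
  R  [-0.28421 +0.37926 +0.88056]
t = (-0.12202, +0.07574, +0.53228) m
tr R = 2.735896; θ = arccos((tr R − 1)/2) = 0.519740 rad = 29.779°
axis k = ((R−Rᵀ)₃₂, (R−Rᵀ)₁₃, (R−Rᵀ)₂₁) / (2 sinθ) = (+0.711806, +0.630737, +0.309036)
rvec = θ·k = (+0.369954, +0.327819, +0.160619)

rvec=(0.3700, 0.3278, 0.1606) tvec=(-0.1220, 0.0757, 0.5323)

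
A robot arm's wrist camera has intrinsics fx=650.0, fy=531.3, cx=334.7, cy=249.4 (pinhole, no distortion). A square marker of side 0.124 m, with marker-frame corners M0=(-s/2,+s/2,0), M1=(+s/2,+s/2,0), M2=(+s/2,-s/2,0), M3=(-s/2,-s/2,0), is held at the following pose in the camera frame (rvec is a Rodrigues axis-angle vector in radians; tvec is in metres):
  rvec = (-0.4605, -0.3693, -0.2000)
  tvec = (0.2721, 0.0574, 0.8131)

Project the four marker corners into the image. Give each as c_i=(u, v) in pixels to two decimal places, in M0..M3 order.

Intrinsics K: fx=650.0, fy=531.3, cx=334.7, cy=249.4
Marker side s = 0.124 m; corners in marker frame (Z=0):
  M0 = (-0.0620, +0.0620, 0)
  M1 = (+0.0620, +0.0620, 0)
  M2 = (+0.0620, -0.0620, 0)
  M3 = (-0.0620, -0.0620, 0)
rvec = (-0.4605, -0.3693, -0.2000), |rvec| = θ = 0.62325 rad = 35.710°
Rodrigues: sinθ=0.58368, 1−cosθ=0.18802; R = I + sinθ·[k]× + (1−cosθ)·[k]×²:
    [+0.91463 +0.26962 -0.30127]
    [-0.10499 +0.87800 +0.46701]
    [+0.39043 -0.39551 +0.83135]
t = (0.2721, 0.0574, 0.8131) m
M0: Pc = R·M0+t = (+0.23211, +0.11835, +0.76437); u = 650.0·(+0.23211)/0.76437 + 334.7 = 532.0792, v = 531.3·(+0.11835)/0.76437 + 249.4 = 331.6593
M1: Pc = R·M1+t = (+0.34552, +0.10533, +0.81278); u = 650.0·(+0.34552)/0.81278 + 334.7 = 611.0215, v = 531.3·(+0.10533)/0.81278 + 249.4 = 318.2497
M2: Pc = R·M2+t = (+0.31209, -0.00355, +0.86183); u = 650.0·(+0.31209)/0.86183 + 334.7 = 570.0821, v = 531.3·(-0.00355)/0.86183 + 249.4 = 247.2146
M3: Pc = R·M3+t = (+0.19868, +0.00947, +0.81342); u = 650.0·(+0.19868)/0.81342 + 334.7 = 493.4628, v = 531.3·(+0.00947)/0.81342 + 249.4 = 255.5877

c0=(532.08, 331.66) c1=(611.02, 318.25) c2=(570.08, 247.21) c3=(493.46, 255.59)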